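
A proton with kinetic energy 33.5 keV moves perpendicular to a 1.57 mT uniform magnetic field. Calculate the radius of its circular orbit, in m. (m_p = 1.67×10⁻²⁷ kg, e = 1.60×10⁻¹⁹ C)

Convert the energy: K = 33.5 keV = 5.36×10^-15 J.
v = √(2K/m) = √(2·5.36×10^-15/1.67×10^-27) = 2.53×10^6 m/s.
r = mv/(qB) = (1.67×10^-27)(2.53×10^6) / [(1×1.60×10^-19)(1.57×10^-3)] = 16.8 m.

r ≈ 16.8 m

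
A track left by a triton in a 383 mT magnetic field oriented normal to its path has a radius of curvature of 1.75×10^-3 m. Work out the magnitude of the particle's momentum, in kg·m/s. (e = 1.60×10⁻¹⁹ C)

Since qvB = mv²/r, the momentum p = mv = qBr.
p = (1×1.60×10^-19)(0.383)(1.75×10^-3) = 1.07×10^-22 kg·m/s.

p ≈ 1.07×10^-22 kg·m/s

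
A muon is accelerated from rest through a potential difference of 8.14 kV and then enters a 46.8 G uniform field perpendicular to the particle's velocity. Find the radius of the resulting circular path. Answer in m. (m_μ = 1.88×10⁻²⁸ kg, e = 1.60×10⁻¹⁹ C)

r ≈ 0.935 m

The kinetic energy gained is K = qV = (1×1.60×10^-19)(8140) = 1.30×10^-15 J.
v = √(2K/m) = 3.72×10^6 m/s.
r = mv/(qB) = (1.88×10^-28)(3.72×10^6) / [(1×1.60×10^-19)(4.68×10^-3)] = 0.935 m.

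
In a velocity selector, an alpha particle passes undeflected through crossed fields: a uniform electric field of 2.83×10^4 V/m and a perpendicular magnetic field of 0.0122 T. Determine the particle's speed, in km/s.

v ≈ 2320 km/s

For zero net force, qE = qvB, so v = E/B.
v = (2.83×10^4) / (0.0122) = 2.32×10^6 m/s.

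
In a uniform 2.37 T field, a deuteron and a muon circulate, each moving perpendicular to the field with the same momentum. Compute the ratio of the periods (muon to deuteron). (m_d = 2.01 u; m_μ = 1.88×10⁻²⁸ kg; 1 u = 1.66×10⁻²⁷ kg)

ratio ≈ 0.0563

T = 2πm/(qB) is independent of speed, so T₂/T₁ = (m₂/q₂)/(m₁/q₁).
T_{muon}/T_{deuteron} = (1.88×10^-28/1e) / (3.34×10^-27/1e) = 0.0563.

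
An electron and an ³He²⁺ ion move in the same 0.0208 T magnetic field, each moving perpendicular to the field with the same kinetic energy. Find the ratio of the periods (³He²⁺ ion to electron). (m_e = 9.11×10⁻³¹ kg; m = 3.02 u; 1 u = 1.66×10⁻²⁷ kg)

ratio ≈ 2750

T = 2πm/(qB) is independent of speed, so T₂/T₁ = (m₂/q₂)/(m₁/q₁).
T_{³He²⁺ ion}/T_{electron} = (5.01×10^-27/2e) / (9.11×10^-31/1e) = 2750.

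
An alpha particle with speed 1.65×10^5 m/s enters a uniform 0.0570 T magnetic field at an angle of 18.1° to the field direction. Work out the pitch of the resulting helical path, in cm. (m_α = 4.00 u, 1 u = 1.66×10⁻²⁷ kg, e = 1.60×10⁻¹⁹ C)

The velocity component along B is v∥ = v cos18.1° = 1.57×10^5 m/s.
The cyclotron period T = 2πm/(qB) = 2.29×10^-6 s is set by m, q, B alone.
Pitch = v∥·T = (1.57×10^5)(2.29×10^-6) = 0.359 m.

pitch ≈ 35.9 cm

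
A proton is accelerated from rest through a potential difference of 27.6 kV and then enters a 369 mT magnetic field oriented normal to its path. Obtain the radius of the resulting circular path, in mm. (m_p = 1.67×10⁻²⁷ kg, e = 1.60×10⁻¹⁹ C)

r ≈ 65.0 mm

The kinetic energy gained is K = qV = (1×1.60×10^-19)(2.76×10^4) = 4.42×10^-15 J.
v = √(2K/m) = 2.30×10^6 m/s.
r = mv/(qB) = (1.67×10^-27)(2.30×10^6) / [(1×1.60×10^-19)(0.369)] = 0.0650 m.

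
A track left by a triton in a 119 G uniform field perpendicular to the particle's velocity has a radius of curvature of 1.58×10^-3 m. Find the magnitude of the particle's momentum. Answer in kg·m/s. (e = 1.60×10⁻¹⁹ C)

p ≈ 3.01×10^-24 kg·m/s

Since qvB = mv²/r, the momentum p = mv = qBr.
p = (1×1.60×10^-19)(0.0119)(1.58×10^-3) = 3.01×10^-24 kg·m/s.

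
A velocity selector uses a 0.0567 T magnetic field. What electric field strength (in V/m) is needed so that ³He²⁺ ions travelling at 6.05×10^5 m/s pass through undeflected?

qE = qvB ⇒ E = vB = (6.05×10^5)(0.0567) = 3.43×10^4 V/m.

E ≈ 3.43×10^4 V/m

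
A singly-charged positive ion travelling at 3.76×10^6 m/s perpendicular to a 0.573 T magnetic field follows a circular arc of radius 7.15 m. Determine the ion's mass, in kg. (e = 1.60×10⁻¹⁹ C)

m ≈ 1.74×10^-25 kg

qvB = mv²/r ⇒ m = qBr/v.
m = (1×1.60×10^-19)(0.573)(7.15) / (3.76×10^6) = 1.74×10^-25 kg.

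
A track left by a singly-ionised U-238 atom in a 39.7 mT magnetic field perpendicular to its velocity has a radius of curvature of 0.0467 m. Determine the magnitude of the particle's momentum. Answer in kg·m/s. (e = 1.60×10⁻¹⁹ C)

Since qvB = mv²/r, the momentum p = mv = qBr.
p = (1×1.60×10^-19)(0.0397)(0.0467) = 2.97×10^-22 kg·m/s.

p ≈ 2.97×10^-22 kg·m/s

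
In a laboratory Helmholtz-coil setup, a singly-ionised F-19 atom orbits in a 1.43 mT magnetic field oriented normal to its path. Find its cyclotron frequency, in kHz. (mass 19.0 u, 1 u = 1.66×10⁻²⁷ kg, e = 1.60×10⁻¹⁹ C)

f = qB/(2πm) = (1×1.60×10^-19)(1.43×10^-3) / [2π(3.15×10^-26)] = 1150 Hz.

f ≈ 1.15 kHz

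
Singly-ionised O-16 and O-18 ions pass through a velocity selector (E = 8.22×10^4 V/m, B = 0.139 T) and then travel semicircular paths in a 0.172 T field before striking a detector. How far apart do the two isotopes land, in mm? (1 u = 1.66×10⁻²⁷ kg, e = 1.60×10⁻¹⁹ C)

Both emerge at v = E/B₁ = 5.91×10^5 m/s.
r = mv/(qB₂), so r₁ = 0.5707 m and r₂ = 0.6421 m, giving Δr = 0.0713 m.
After a semicircle each ion lands a diameter 2r from the entry slit, so the separation is 2Δr = 0.143 m.

Δd ≈ 143 mm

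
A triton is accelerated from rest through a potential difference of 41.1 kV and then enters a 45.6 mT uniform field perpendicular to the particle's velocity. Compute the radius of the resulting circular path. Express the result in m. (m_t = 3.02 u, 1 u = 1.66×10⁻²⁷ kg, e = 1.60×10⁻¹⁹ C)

r ≈ 1.11 m

The kinetic energy gained is K = qV = (1×1.60×10^-19)(4.11×10^4) = 6.58×10^-15 J.
v = √(2K/m) = 1.62×10^6 m/s.
r = mv/(qB) = (5.01×10^-27)(1.62×10^6) / [(1×1.60×10^-19)(0.0456)] = 1.11 m.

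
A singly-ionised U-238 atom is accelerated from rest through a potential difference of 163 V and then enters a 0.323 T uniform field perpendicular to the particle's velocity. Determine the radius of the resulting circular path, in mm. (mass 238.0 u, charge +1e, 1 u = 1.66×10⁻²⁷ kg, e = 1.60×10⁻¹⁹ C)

r ≈ 87.8 mm

The kinetic energy gained is K = qV = (1×1.60×10^-19)(163) = 2.61×10^-17 J.
v = √(2K/m) = 1.15×10^4 m/s.
r = mv/(qB) = (3.95×10^-25)(1.15×10^4) / [(1×1.60×10^-19)(0.323)] = 0.0878 m.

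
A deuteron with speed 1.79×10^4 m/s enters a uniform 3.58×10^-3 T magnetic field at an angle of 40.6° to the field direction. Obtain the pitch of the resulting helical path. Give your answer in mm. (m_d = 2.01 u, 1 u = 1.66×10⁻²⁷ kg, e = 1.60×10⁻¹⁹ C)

pitch ≈ 497 mm

The velocity component along B is v∥ = v cos40.6° = 1.36×10^4 m/s.
The cyclotron period T = 2πm/(qB) = 3.66×10^-5 s is set by m, q, B alone.
Pitch = v∥·T = (1.36×10^4)(3.66×10^-5) = 0.497 m.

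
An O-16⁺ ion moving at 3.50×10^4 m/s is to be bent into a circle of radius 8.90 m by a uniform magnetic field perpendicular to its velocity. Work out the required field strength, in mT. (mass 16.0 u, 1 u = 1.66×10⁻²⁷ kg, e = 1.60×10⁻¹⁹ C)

B ≈ 0.653 mT

qvB = mv²/r gives B = mv/(qr).
B = (2.66×10^-26)(3.50×10^4) / [(1×1.60×10^-19)(8.90)] = 6.53×10^-4 T.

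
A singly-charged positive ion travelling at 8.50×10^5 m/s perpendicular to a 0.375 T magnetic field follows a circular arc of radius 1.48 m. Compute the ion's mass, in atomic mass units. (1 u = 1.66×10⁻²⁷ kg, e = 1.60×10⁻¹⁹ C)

m ≈ 62.9 u

qvB = mv²/r ⇒ m = qBr/v.
m = (1×1.60×10^-19)(0.375)(1.48) / (8.50×10^5) = 1.04×10^-25 kg = 62.9 u.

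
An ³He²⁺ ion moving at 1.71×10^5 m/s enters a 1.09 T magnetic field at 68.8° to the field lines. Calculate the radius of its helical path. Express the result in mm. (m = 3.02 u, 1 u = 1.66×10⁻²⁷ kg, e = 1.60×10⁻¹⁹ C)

Only the perpendicular component v⊥ = v sin68.8° = 1.59×10^5 m/s is bent by the field.
r = m v⊥ /(qB) = (5.01×10^-27)(1.59×10^5) / [(2×1.60×10^-19)(1.09)] = 2.29×10^-3 m.

r ≈ 2.29 mm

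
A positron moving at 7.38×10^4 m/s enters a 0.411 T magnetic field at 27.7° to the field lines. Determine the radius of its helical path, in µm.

Only the perpendicular component v⊥ = v sin27.7° = 3.43×10^4 m/s is bent by the field.
r = m v⊥ /(qB) = (9.11×10^-31)(3.43×10^4) / [(1×1.60×10^-19)(0.411)] = 4.75×10^-7 m.

r ≈ 0.475 µm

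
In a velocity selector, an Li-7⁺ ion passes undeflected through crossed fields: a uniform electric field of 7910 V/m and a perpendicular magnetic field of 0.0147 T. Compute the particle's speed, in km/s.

v ≈ 538 km/s

For zero net force, qE = qvB, so v = E/B.
v = (7910) / (0.0147) = 5.38×10^5 m/s.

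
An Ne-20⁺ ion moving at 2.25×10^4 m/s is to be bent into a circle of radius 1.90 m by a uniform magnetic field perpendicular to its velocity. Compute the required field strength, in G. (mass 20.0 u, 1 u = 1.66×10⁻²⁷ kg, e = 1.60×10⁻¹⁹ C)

B ≈ 24.6 G

qvB = mv²/r gives B = mv/(qr).
B = (3.32×10^-26)(2.25×10^4) / [(1×1.60×10^-19)(1.90)] = 2.46×10^-3 T.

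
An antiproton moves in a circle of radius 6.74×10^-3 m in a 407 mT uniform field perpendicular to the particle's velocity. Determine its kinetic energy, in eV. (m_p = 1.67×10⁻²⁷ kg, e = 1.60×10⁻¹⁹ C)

K ≈ 360 eV

v = qBr/m = (1×1.60×10^-19)(0.407)(6.74×10^-3) / (1.67×10^-27) = 2.63×10^5 m/s.
K = ½mv² = 0.5·(1.67×10^-27)·(2.63×10^5)² = 5.77×10^-17 J = 360 eV.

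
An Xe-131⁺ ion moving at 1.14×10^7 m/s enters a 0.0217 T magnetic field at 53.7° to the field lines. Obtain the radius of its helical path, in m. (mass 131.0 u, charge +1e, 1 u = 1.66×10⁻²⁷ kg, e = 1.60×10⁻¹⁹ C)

Only the perpendicular component v⊥ = v sin53.7° = 9.19×10^6 m/s is bent by the field.
r = m v⊥ /(qB) = (2.17×10^-25)(9.19×10^6) / [(1×1.60×10^-19)(0.0217)] = 575 m.

r ≈ 575 m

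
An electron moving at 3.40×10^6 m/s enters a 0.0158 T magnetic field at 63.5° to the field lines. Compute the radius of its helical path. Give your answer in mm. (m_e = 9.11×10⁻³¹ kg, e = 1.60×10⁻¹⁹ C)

Only the perpendicular component v⊥ = v sin63.5° = 3.04×10^6 m/s is bent by the field.
r = m v⊥ /(qB) = (9.11×10^-31)(3.04×10^6) / [(1×1.60×10^-19)(0.0158)] = 1.10×10^-3 m.

r ≈ 1.10 mm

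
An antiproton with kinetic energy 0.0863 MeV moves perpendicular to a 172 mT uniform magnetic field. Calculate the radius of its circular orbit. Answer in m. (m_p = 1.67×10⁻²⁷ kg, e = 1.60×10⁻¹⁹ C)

Convert the energy: K = 0.0863 MeV = 1.38×10^-14 J.
v = √(2K/m) = √(2·1.38×10^-14/1.67×10^-27) = 4.07×10^6 m/s.
r = mv/(qB) = (1.67×10^-27)(4.07×10^6) / [(1×1.60×10^-19)(0.172)] = 0.247 m.

r ≈ 0.247 m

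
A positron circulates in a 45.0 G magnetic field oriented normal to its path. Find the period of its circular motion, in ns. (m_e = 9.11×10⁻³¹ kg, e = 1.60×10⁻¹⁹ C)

The cyclotron period is independent of speed: T = 2πm/(qB).
T = 2π(9.11×10^-31) / [(1×1.60×10^-19)(4.50×10^-3)] = 7.95×10^-9 s.

T ≈ 7.95 ns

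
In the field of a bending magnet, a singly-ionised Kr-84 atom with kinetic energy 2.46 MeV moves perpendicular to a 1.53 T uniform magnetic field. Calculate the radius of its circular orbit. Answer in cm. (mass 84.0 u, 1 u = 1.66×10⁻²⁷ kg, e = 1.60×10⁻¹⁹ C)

Convert the energy: K = 2.46 MeV = 3.94×10^-13 J.
v = √(2K/m) = √(2·3.94×10^-13/1.39×10^-25) = 2.38×10^6 m/s.
r = mv/(qB) = (1.39×10^-25)(2.38×10^6) / [(1×1.60×10^-19)(1.53)] = 1.35 m.

r ≈ 135 cm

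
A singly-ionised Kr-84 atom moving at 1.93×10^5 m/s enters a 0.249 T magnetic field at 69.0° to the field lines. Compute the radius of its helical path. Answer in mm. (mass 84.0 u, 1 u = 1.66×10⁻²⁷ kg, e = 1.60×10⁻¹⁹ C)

r ≈ 631 mm

Only the perpendicular component v⊥ = v sin69.0° = 1.80×10^5 m/s is bent by the field.
r = m v⊥ /(qB) = (1.39×10^-25)(1.80×10^5) / [(1×1.60×10^-19)(0.249)] = 0.631 m.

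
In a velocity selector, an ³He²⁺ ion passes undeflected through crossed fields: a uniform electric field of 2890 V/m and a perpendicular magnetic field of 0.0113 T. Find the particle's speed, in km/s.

v ≈ 256 km/s

For zero net force, qE = qvB, so v = E/B.
v = (2890) / (0.0113) = 2.56×10^5 m/s.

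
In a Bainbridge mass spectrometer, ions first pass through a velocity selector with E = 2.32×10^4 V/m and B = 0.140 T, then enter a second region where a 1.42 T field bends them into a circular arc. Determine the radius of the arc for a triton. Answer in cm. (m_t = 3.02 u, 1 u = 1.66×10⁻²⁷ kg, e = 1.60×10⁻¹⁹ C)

The selector passes v = E/B = 2.32×10^4/0.140 = 1.66×10^5 m/s.
In the deflection region, r = mv/(qB₂) = (5.01×10^-27)(1.66×10^5) / [(1×1.60×10^-19)(1.42)] = 3.66×10^-3 m.

r ≈ 0.366 cm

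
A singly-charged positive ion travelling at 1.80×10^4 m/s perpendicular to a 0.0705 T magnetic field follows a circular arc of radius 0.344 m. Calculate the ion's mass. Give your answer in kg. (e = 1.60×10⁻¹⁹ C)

m ≈ 2.16×10^-25 kg

qvB = mv²/r ⇒ m = qBr/v.
m = (1×1.60×10^-19)(0.0705)(0.344) / (1.80×10^4) = 2.16×10^-25 kg.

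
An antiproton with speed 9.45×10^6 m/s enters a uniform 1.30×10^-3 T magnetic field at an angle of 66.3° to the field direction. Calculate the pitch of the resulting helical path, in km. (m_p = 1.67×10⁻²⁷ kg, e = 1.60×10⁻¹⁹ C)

pitch ≈ 0.192 km

The velocity component along B is v∥ = v cos66.3° = 3.80×10^6 m/s.
The cyclotron period T = 2πm/(qB) = 5.04×10^-5 s is set by m, q, B alone.
Pitch = v∥·T = (3.80×10^6)(5.04×10^-5) = 192 m.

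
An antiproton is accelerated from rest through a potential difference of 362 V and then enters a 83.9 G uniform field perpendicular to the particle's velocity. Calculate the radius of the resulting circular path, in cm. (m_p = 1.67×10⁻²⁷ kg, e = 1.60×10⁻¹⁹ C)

The kinetic energy gained is K = qV = (1×1.60×10^-19)(362) = 5.79×10^-17 J.
v = √(2K/m) = 2.63×10^5 m/s.
r = mv/(qB) = (1.67×10^-27)(2.63×10^5) / [(1×1.60×10^-19)(8.39×10^-3)] = 0.328 m.

r ≈ 32.8 cm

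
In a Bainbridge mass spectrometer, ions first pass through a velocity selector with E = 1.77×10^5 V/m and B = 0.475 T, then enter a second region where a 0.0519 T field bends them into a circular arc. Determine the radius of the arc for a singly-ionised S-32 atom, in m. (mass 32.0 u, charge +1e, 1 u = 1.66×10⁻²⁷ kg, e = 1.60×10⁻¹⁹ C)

The selector passes v = E/B = 1.77×10^5/0.475 = 3.73×10^5 m/s.
In the deflection region, r = mv/(qB₂) = (5.31×10^-26)(3.73×10^5) / [(1×1.60×10^-19)(0.0519)] = 2.38 m.

r ≈ 2.38 m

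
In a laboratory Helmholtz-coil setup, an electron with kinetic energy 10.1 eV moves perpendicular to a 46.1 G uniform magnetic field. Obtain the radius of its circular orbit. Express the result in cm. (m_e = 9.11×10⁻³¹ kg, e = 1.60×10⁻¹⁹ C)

Convert the energy: K = 10.1 eV = 1.62×10^-18 J.
v = √(2K/m) = √(2·1.62×10^-18/9.11×10^-31) = 1.88×10^6 m/s.
r = mv/(qB) = (9.11×10^-31)(1.88×10^6) / [(1×1.60×10^-19)(4.61×10^-3)] = 2.33×10^-3 m.

r ≈ 0.233 cm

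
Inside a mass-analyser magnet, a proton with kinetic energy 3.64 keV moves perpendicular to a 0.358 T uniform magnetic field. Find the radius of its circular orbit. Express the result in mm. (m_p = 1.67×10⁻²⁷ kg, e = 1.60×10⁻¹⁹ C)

Convert the energy: K = 3.64 keV = 5.82×10^-16 J.
v = √(2K/m) = √(2·5.82×10^-16/1.67×10^-27) = 8.35×10^5 m/s.
r = mv/(qB) = (1.67×10^-27)(8.35×10^5) / [(1×1.60×10^-19)(0.358)] = 0.0243 m.

r ≈ 24.3 mm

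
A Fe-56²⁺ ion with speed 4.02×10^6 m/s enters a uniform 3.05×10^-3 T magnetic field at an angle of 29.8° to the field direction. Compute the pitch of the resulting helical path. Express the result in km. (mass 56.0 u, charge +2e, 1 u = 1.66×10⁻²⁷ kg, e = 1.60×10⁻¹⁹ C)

pitch ≈ 2.09 km

The velocity component along B is v∥ = v cos29.8° = 3.49×10^6 m/s.
The cyclotron period T = 2πm/(qB) = 5.98×10^-4 s is set by m, q, B alone.
Pitch = v∥·T = (3.49×10^6)(5.98×10^-4) = 2090 m.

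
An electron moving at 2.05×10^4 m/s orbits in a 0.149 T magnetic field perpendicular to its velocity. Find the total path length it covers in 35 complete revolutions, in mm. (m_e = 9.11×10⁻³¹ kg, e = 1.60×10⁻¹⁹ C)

r = mv/(qB) = 7.83×10^-7 m, so one revolution covers 2πr = 4.92×10^-6 m.
In 35 revolutions: L = 35·2πr = 1.72×10^-4 m.

L ≈ 0.172 mm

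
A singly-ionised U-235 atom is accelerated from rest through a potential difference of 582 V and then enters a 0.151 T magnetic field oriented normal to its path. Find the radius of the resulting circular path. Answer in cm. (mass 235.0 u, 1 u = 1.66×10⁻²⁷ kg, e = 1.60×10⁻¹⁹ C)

r ≈ 35.3 cm

The kinetic energy gained is K = qV = (1×1.60×10^-19)(582) = 9.31×10^-17 J.
v = √(2K/m) = 2.18×10^4 m/s.
r = mv/(qB) = (3.90×10^-25)(2.18×10^4) / [(1×1.60×10^-19)(0.151)] = 0.353 m.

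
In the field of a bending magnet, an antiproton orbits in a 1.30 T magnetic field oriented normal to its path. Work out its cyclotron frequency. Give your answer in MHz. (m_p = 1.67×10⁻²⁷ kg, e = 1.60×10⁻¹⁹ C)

f = qB/(2πm) = (1×1.60×10^-19)(1.30) / [2π(1.67×10^-27)] = 1.98×10^7 Hz.

f ≈ 19.8 MHz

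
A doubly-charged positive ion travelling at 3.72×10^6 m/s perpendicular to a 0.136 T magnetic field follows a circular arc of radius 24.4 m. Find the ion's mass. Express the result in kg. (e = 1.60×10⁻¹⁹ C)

qvB = mv²/r ⇒ m = qBr/v.
m = (2×1.60×10^-19)(0.136)(24.4) / (3.72×10^6) = 2.85×10^-25 kg.

m ≈ 2.85×10^-25 kg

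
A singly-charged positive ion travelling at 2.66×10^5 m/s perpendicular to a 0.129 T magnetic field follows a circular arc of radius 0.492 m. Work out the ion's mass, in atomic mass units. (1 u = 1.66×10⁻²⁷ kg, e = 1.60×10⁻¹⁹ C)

qvB = mv²/r ⇒ m = qBr/v.
m = (1×1.60×10^-19)(0.129)(0.492) / (2.66×10^5) = 3.82×10^-26 kg = 23.0 u.

m ≈ 23.0 u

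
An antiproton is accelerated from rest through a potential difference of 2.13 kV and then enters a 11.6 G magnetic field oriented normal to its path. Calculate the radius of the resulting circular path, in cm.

The kinetic energy gained is K = qV = (1×1.60×10^-19)(2130) = 3.41×10^-16 J.
v = √(2K/m) = 6.39×10^5 m/s.
r = mv/(qB) = (1.67×10^-27)(6.39×10^5) / [(1×1.60×10^-19)(1.16×10^-3)] = 5.75 m.

r ≈ 575 cm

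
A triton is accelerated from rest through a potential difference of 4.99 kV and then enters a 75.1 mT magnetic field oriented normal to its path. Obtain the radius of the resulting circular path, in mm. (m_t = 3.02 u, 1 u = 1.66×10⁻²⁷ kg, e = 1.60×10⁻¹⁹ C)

r ≈ 235 mm

The kinetic energy gained is K = qV = (1×1.60×10^-19)(4990) = 7.98×10^-16 J.
v = √(2K/m) = 5.64×10^5 m/s.
r = mv/(qB) = (5.01×10^-27)(5.64×10^5) / [(1×1.60×10^-19)(0.0751)] = 0.235 m.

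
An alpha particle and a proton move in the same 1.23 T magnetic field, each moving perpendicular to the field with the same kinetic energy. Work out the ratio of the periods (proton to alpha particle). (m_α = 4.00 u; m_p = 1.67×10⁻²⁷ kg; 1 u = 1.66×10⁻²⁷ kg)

ratio ≈ 0.503

T = 2πm/(qB) is independent of speed, so T₂/T₁ = (m₂/q₂)/(m₁/q₁).
T_{proton}/T_{alpha particle} = (1.67×10^-27/1e) / (6.64×10^-27/2e) = 0.503.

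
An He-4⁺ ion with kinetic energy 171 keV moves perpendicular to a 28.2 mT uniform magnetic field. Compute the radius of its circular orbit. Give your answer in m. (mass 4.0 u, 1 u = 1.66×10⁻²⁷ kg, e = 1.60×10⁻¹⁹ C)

r ≈ 4.22 m

Convert the energy: K = 171 keV = 2.74×10^-14 J.
v = √(2K/m) = √(2·2.74×10^-14/6.64×10^-27) = 2.87×10^6 m/s.
r = mv/(qB) = (6.64×10^-27)(2.87×10^6) / [(1×1.60×10^-19)(0.0282)] = 4.22 m.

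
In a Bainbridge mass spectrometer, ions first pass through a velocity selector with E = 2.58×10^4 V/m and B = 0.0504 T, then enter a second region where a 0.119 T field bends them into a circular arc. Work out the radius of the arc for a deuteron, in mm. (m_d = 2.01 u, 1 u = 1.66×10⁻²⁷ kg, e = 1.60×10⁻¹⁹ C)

r ≈ 89.7 mm

The selector passes v = E/B = 2.58×10^4/0.0504 = 5.12×10^5 m/s.
In the deflection region, r = mv/(qB₂) = (3.34×10^-27)(5.12×10^5) / [(1×1.60×10^-19)(0.119)] = 0.0897 m.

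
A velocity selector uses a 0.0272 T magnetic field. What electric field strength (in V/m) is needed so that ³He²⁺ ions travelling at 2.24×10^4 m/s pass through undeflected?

E ≈ 609 V/m

qE = qvB ⇒ E = vB = (2.24×10^4)(0.0272) = 609 V/m.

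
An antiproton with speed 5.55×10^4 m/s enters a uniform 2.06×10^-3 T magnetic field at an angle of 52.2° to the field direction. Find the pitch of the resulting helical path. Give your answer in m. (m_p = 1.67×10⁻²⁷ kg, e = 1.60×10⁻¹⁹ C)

pitch ≈ 1.08 m

The velocity component along B is v∥ = v cos52.2° = 3.40×10^4 m/s.
The cyclotron period T = 2πm/(qB) = 3.18×10^-5 s is set by m, q, B alone.
Pitch = v∥·T = (3.40×10^4)(3.18×10^-5) = 1.08 m.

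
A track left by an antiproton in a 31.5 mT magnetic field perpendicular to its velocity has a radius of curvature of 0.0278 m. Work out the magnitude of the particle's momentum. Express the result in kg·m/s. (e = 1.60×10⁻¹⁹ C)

p ≈ 1.40×10^-22 kg·m/s

Since qvB = mv²/r, the momentum p = mv = qBr.
p = (1×1.60×10^-19)(0.0315)(0.0278) = 1.40×10^-22 kg·m/s.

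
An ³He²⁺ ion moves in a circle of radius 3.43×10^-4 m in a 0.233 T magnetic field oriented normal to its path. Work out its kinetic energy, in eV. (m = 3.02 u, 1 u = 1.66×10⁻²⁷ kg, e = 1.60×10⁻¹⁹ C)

K ≈ 0.408 eV

v = qBr/m = (2×1.60×10^-19)(0.233)(3.43×10^-4) / (5.01×10^-27) = 5100 m/s.
K = ½mv² = 0.5·(5.01×10^-27)·(5100)² = 6.52×10^-20 J = 0.408 eV.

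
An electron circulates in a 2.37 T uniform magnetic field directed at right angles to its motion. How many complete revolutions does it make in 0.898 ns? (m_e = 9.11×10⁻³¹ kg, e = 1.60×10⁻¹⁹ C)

N = 59

T = 2πm/(qB) = 2π(9.11×10^-31) / [(1×1.60×10^-19)(2.37)] = 1.5095×10^-11 s.
N = t/T = 8.98×10^-10 / 1.5095×10^-11 ≈ 59.49, so 59 complete revolutions.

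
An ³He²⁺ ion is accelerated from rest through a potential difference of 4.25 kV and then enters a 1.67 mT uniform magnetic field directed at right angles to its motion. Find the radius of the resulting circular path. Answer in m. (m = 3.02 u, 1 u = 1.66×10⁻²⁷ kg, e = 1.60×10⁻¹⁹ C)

The kinetic energy gained is K = qV = (2×1.60×10^-19)(4250) = 1.36×10^-15 J.
v = √(2K/m) = 7.37×10^5 m/s.
r = mv/(qB) = (5.01×10^-27)(7.37×10^5) / [(2×1.60×10^-19)(1.67×10^-3)] = 6.91 m.

r ≈ 6.91 m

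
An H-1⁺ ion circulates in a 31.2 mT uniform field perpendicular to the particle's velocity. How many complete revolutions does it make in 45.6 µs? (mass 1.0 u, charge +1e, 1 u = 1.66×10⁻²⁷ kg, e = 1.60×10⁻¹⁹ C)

N = 21

T = 2πm/(qB) = 2π(1.66×10^-27) / [(1×1.60×10^-19)(0.0312)] = 2.0894×10^-6 s.
N = t/T = 4.56×10^-5 / 2.0894×10^-6 ≈ 21.82, so 21 complete revolutions.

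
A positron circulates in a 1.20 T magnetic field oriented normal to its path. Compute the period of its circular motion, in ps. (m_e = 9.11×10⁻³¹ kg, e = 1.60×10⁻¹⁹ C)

T ≈ 29.8 ps

The cyclotron period is independent of speed: T = 2πm/(qB).
T = 2π(9.11×10^-31) / [(1×1.60×10^-19)(1.20)] = 2.98×10^-11 s.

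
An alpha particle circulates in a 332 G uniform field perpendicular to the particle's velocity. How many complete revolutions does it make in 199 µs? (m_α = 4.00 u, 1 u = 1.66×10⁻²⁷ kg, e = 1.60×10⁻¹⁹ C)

N = 50

T = 2πm/(qB) = 2π(6.64×10^-27) / [(2×1.60×10^-19)(0.0332)] = 3.9270×10^-6 s.
N = t/T = 1.99×10^-4 / 3.9270×10^-6 ≈ 50.67, so 50 complete revolutions.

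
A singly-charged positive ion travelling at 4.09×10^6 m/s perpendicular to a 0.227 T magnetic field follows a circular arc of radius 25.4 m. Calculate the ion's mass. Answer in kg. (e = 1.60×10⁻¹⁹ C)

m ≈ 2.26×10^-25 kg

qvB = mv²/r ⇒ m = qBr/v.
m = (1×1.60×10^-19)(0.227)(25.4) / (4.09×10^6) = 2.26×10^-25 kg.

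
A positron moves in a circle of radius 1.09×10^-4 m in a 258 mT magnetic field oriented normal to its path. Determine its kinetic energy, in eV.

K ≈ 69.4 eV

v = qBr/m = (1×1.60×10^-19)(0.258)(1.09×10^-4) / (9.11×10^-31) = 4.94×10^6 m/s.
K = ½mv² = 0.5·(9.11×10^-31)·(4.94×10^6)² = 1.11×10^-17 J = 69.4 eV.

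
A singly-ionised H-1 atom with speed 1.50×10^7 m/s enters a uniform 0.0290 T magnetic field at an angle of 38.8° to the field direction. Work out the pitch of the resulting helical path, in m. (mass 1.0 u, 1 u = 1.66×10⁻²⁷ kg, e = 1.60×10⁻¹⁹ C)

The velocity component along B is v∥ = v cos38.8° = 1.17×10^7 m/s.
The cyclotron period T = 2πm/(qB) = 2.25×10^-6 s is set by m, q, B alone.
Pitch = v∥·T = (1.17×10^7)(2.25×10^-6) = 26.3 m.

pitch ≈ 26.3 m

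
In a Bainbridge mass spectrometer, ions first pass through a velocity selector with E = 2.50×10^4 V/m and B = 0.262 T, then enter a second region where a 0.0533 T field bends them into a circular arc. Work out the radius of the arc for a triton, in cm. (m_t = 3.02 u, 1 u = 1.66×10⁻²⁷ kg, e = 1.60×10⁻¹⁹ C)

The selector passes v = E/B = 2.50×10^4/0.262 = 9.54×10^4 m/s.
In the deflection region, r = mv/(qB₂) = (5.01×10^-27)(9.54×10^4) / [(1×1.60×10^-19)(0.0533)] = 0.0561 m.

r ≈ 5.61 cm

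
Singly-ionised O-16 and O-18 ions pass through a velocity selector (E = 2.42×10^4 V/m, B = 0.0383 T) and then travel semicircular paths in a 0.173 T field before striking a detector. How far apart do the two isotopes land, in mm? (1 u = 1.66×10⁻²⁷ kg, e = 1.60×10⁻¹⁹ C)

Δd ≈ 152 mm

Both emerge at v = E/B₁ = 6.32×10^5 m/s.
r = mv/(qB₂), so r₁ = 0.6063 m and r₂ = 0.6821 m, giving Δr = 0.0758 m.
After a semicircle each ion lands a diameter 2r from the entry slit, so the separation is 2Δr = 0.152 m.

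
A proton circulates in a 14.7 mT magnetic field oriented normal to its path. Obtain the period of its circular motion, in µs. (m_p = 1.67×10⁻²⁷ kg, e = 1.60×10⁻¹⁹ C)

The cyclotron period is independent of speed: T = 2πm/(qB).
T = 2π(1.67×10^-27) / [(1×1.60×10^-19)(0.0147)] = 4.46×10^-6 s.

T ≈ 4.46 µs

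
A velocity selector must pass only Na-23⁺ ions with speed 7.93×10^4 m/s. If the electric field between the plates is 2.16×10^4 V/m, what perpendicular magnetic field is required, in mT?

B ≈ 272 mT

qE = qvB ⇒ B = E/v = (2.16×10^4) / (7.93×10^4) = 0.272 T.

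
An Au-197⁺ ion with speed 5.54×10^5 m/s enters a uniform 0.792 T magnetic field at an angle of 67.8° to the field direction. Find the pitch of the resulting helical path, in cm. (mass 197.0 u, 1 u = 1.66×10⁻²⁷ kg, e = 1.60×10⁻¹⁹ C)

pitch ≈ 339 cm

The velocity component along B is v∥ = v cos67.8° = 2.09×10^5 m/s.
The cyclotron period T = 2πm/(qB) = 1.62×10^-5 s is set by m, q, B alone.
Pitch = v∥·T = (2.09×10^5)(1.62×10^-5) = 3.39 m.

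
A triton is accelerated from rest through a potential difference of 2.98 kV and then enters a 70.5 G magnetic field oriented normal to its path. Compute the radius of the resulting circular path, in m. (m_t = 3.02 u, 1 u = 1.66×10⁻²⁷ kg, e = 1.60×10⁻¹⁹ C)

r ≈ 1.94 m

The kinetic energy gained is K = qV = (1×1.60×10^-19)(2980) = 4.77×10^-16 J.
v = √(2K/m) = 4.36×10^5 m/s.
r = mv/(qB) = (5.01×10^-27)(4.36×10^5) / [(1×1.60×10^-19)(7.05×10^-3)] = 1.94 m.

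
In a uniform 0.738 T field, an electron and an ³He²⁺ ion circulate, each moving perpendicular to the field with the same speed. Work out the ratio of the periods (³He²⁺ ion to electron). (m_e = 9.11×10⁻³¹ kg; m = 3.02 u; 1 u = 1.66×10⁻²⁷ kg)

ratio ≈ 2750

T = 2πm/(qB) is independent of speed, so T₂/T₁ = (m₂/q₂)/(m₁/q₁).
T_{³He²⁺ ion}/T_{electron} = (5.01×10^-27/2e) / (9.11×10^-31/1e) = 2750.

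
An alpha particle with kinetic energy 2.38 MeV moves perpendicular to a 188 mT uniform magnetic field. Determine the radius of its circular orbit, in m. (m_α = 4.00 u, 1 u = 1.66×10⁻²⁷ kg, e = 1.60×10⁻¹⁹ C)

r ≈ 1.18 m

Convert the energy: K = 2.38 MeV = 3.81×10^-13 J.
v = √(2K/m) = √(2·3.81×10^-13/6.64×10^-27) = 1.07×10^7 m/s.
r = mv/(qB) = (6.64×10^-27)(1.07×10^7) / [(2×1.60×10^-19)(0.188)] = 1.18 m.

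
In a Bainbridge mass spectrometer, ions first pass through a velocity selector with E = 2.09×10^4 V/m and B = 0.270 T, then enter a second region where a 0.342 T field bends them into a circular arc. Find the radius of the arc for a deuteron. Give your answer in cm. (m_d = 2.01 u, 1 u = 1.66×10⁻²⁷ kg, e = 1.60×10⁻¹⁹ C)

r ≈ 0.472 cm

The selector passes v = E/B = 2.09×10^4/0.270 = 7.74×10^4 m/s.
In the deflection region, r = mv/(qB₂) = (3.34×10^-27)(7.74×10^4) / [(1×1.60×10^-19)(0.342)] = 4.72×10^-3 m.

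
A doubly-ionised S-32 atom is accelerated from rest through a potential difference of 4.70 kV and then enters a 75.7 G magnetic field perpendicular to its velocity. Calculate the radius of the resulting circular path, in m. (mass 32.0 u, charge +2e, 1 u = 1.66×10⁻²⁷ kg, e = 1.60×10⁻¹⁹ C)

The kinetic energy gained is K = qV = (2×1.60×10^-19)(4700) = 1.50×10^-15 J.
v = √(2K/m) = 2.38×10^5 m/s.
r = mv/(qB) = (5.31×10^-26)(2.38×10^5) / [(2×1.60×10^-19)(7.57×10^-3)] = 5.22 m.

r ≈ 5.22 m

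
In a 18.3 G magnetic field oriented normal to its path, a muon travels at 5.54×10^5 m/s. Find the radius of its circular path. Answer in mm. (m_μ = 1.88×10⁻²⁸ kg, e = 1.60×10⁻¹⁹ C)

r ≈ 356 mm

The magnetic force provides the centripetal force: qvB = mv²/r, so r = mv/(qB).
r = (1.88×10^-28 kg)(5.54×10^5 m/s) / [(1×1.60×10^-19 C)(1.83×10^-3 T)] = 0.356 m.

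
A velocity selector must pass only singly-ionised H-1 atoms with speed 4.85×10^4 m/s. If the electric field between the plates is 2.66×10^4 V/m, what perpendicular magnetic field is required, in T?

qE = qvB ⇒ B = E/v = (2.66×10^4) / (4.85×10^4) = 0.548 T.

B ≈ 0.548 T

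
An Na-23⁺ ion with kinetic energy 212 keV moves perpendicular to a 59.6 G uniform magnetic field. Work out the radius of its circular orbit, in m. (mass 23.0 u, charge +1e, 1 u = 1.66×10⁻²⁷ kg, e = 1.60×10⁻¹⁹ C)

r ≈ 53.4 m

Convert the energy: K = 212 keV = 3.39×10^-14 J.
v = √(2K/m) = √(2·3.39×10^-14/3.82×10^-26) = 1.33×10^6 m/s.
r = mv/(qB) = (3.82×10^-26)(1.33×10^6) / [(1×1.60×10^-19)(5.96×10^-3)] = 53.4 m.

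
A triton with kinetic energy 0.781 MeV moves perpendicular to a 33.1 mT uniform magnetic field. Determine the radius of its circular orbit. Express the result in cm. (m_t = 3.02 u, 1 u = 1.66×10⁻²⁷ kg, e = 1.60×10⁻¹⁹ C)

r ≈ 668 cm

Convert the energy: K = 0.781 MeV = 1.25×10^-13 J.
v = √(2K/m) = √(2·1.25×10^-13/5.01×10^-27) = 7.06×10^6 m/s.
r = mv/(qB) = (5.01×10^-27)(7.06×10^6) / [(1×1.60×10^-19)(0.0331)] = 6.68 m.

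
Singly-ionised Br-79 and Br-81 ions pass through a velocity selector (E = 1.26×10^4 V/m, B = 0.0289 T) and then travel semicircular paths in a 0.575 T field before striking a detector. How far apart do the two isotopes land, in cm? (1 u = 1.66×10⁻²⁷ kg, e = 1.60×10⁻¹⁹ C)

Δd ≈ 3.15 cm

Both emerge at v = E/B₁ = 4.36×10^5 m/s.
r = mv/(qB₂), so r₁ = 0.6215 m and r₂ = 0.6372 m, giving Δr = 0.0157 m.
After a semicircle each ion lands a diameter 2r from the entry slit, so the separation is 2Δr = 0.0315 m.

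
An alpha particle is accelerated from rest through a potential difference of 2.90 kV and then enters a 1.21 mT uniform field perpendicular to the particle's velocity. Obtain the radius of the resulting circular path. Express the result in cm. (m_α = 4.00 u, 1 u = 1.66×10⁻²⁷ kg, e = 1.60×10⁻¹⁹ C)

r ≈ 907 cm

The kinetic energy gained is K = qV = (2×1.60×10^-19)(2900) = 9.28×10^-16 J.
v = √(2K/m) = 5.29×10^5 m/s.
r = mv/(qB) = (6.64×10^-27)(5.29×10^5) / [(2×1.60×10^-19)(1.21×10^-3)] = 9.07 m.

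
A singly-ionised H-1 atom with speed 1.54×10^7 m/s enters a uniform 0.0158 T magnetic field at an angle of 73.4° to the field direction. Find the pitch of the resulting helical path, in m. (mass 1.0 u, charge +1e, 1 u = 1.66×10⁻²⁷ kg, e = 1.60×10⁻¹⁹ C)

The velocity component along B is v∥ = v cos73.4° = 4.40×10^6 m/s.
The cyclotron period T = 2πm/(qB) = 4.13×10^-6 s is set by m, q, B alone.
Pitch = v∥·T = (4.40×10^6)(4.13×10^-6) = 18.2 m.

pitch ≈ 18.2 m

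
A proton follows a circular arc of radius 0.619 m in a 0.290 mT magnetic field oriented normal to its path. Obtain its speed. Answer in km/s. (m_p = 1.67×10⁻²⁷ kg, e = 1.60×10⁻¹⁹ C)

v ≈ 17.2 km/s

From qvB = mv²/r, v = qBr/m.
v = (1×1.60×10^-19)(2.90×10^-4)(0.619) / (1.67×10^-27) = 1.72×10^4 m/s.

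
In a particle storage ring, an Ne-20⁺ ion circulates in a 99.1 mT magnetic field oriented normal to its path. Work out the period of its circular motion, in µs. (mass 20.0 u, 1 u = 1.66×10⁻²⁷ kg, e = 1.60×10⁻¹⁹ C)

The cyclotron period is independent of speed: T = 2πm/(qB).
T = 2π(3.32×10^-26) / [(1×1.60×10^-19)(0.0991)] = 1.32×10^-5 s.

T ≈ 13.2 µs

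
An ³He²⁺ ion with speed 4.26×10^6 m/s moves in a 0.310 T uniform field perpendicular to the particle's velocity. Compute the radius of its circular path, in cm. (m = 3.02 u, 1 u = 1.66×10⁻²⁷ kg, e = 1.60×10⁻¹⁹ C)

r ≈ 21.5 cm

The magnetic force provides the centripetal force: qvB = mv²/r, so r = mv/(qB).
r = (5.01×10^-27 kg)(4.26×10^6 m/s) / [(2×1.60×10^-19 C)(0.310 T)] = 0.215 m.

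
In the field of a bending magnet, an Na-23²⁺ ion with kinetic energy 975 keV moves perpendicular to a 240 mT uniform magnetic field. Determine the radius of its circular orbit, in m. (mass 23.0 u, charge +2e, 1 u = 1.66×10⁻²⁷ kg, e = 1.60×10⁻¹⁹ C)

r ≈ 1.42 m

Convert the energy: K = 975 keV = 1.56×10^-13 J.
v = √(2K/m) = √(2·1.56×10^-13/3.82×10^-26) = 2.86×10^6 m/s.
r = mv/(qB) = (3.82×10^-26)(2.86×10^6) / [(2×1.60×10^-19)(0.240)] = 1.42 m.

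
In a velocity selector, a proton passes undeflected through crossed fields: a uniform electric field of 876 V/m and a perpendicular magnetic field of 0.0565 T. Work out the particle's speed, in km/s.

v ≈ 15.5 km/s

For zero net force, qE = qvB, so v = E/B.
v = (876) / (0.0565) = 1.55×10^4 m/s.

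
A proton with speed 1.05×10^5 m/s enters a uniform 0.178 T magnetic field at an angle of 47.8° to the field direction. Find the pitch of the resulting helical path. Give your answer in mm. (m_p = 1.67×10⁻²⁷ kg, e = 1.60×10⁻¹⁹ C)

pitch ≈ 26.0 mm

The velocity component along B is v∥ = v cos47.8° = 7.05×10^4 m/s.
The cyclotron period T = 2πm/(qB) = 3.68×10^-7 s is set by m, q, B alone.
Pitch = v∥·T = (7.05×10^4)(3.68×10^-7) = 0.0260 m.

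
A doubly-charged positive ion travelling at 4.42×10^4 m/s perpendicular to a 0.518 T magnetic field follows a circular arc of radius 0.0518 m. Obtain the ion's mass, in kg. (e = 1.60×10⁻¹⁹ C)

qvB = mv²/r ⇒ m = qBr/v.
m = (2×1.60×10^-19)(0.518)(0.0518) / (4.42×10^4) = 1.94×10^-25 kg.

m ≈ 1.94×10^-25 kg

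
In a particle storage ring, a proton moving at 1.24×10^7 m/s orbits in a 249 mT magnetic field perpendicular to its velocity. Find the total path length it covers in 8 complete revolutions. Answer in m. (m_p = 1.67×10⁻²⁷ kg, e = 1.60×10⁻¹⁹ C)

L ≈ 26.1 m

r = mv/(qB) = 0.520 m, so one revolution covers 2πr = 3.27 m.
In 8 revolutions: L = 8·2πr = 26.1 m.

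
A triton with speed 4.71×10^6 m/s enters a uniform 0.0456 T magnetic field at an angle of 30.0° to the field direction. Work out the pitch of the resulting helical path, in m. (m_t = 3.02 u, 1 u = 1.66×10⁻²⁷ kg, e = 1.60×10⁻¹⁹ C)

The velocity component along B is v∥ = v cos30.0° = 4.08×10^6 m/s.
The cyclotron period T = 2πm/(qB) = 4.32×10^-6 s is set by m, q, B alone.
Pitch = v∥·T = (4.08×10^6)(4.32×10^-6) = 17.6 m.

pitch ≈ 17.6 m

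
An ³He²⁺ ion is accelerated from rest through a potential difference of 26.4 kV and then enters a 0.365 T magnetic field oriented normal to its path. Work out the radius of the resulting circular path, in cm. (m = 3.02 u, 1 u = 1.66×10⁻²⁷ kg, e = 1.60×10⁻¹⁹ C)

The kinetic energy gained is K = qV = (2×1.60×10^-19)(2.64×10^4) = 8.45×10^-15 J.
v = √(2K/m) = 1.84×10^6 m/s.
r = mv/(qB) = (5.01×10^-27)(1.84×10^6) / [(2×1.60×10^-19)(0.365)] = 0.0788 m.

r ≈ 7.88 cm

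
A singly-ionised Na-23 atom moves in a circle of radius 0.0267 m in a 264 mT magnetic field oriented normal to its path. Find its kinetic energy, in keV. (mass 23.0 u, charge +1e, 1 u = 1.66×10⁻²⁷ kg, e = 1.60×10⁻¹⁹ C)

K ≈ 0.104 keV

v = qBr/m = (1×1.60×10^-19)(0.264)(0.0267) / (3.82×10^-26) = 2.95×10^4 m/s.
K = ½mv² = 0.5·(3.82×10^-26)·(2.95×10^4)² = 1.67×10^-17 J = 0.104 keV.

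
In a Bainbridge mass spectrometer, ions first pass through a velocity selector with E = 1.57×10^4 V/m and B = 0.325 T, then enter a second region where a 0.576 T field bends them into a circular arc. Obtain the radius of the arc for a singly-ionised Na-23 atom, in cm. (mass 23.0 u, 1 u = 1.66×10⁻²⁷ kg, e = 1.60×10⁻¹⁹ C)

The selector passes v = E/B = 1.57×10^4/0.325 = 4.83×10^4 m/s.
In the deflection region, r = mv/(qB₂) = (3.82×10^-26)(4.83×10^4) / [(1×1.60×10^-19)(0.576)] = 0.0200 m.

r ≈ 2.00 cm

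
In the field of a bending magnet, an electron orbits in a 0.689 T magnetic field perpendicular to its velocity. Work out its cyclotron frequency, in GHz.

f = qB/(2πm) = (1×1.60×10^-19)(0.689) / [2π(9.11×10^-31)] = 1.93×10^10 Hz.

f ≈ 19.3 GHz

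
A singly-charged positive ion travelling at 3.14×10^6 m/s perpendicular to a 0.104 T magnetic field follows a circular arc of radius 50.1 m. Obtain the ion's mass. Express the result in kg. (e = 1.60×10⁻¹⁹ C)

m ≈ 2.65×10^-25 kg

qvB = mv²/r ⇒ m = qBr/v.
m = (1×1.60×10^-19)(0.104)(50.1) / (3.14×10^6) = 2.65×10^-25 kg.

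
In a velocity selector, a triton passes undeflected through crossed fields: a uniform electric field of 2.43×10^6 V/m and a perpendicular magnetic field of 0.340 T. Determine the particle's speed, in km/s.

For zero net force, qE = qvB, so v = E/B.
v = (2.43×10^6) / (0.340) = 7.15×10^6 m/s.

v ≈ 7150 km/s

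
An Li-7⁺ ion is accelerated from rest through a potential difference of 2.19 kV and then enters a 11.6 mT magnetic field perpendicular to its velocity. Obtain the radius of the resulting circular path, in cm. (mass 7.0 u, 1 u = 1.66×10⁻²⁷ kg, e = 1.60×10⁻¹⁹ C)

r ≈ 154 cm

The kinetic energy gained is K = qV = (1×1.60×10^-19)(2190) = 3.50×10^-16 J.
v = √(2K/m) = 2.46×10^5 m/s.
r = mv/(qB) = (1.16×10^-26)(2.46×10^5) / [(1×1.60×10^-19)(0.0116)] = 1.54 m.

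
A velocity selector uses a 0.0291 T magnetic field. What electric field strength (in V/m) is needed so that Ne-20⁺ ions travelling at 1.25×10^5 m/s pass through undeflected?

qE = qvB ⇒ E = vB = (1.25×10^5)(0.0291) = 3640 V/m.

E ≈ 3640 V/m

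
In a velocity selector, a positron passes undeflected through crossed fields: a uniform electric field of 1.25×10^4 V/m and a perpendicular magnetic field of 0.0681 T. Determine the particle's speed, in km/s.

For zero net force, qE = qvB, so v = E/B.
v = (1.25×10^4) / (0.0681) = 1.84×10^5 m/s.

v ≈ 184 km/s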